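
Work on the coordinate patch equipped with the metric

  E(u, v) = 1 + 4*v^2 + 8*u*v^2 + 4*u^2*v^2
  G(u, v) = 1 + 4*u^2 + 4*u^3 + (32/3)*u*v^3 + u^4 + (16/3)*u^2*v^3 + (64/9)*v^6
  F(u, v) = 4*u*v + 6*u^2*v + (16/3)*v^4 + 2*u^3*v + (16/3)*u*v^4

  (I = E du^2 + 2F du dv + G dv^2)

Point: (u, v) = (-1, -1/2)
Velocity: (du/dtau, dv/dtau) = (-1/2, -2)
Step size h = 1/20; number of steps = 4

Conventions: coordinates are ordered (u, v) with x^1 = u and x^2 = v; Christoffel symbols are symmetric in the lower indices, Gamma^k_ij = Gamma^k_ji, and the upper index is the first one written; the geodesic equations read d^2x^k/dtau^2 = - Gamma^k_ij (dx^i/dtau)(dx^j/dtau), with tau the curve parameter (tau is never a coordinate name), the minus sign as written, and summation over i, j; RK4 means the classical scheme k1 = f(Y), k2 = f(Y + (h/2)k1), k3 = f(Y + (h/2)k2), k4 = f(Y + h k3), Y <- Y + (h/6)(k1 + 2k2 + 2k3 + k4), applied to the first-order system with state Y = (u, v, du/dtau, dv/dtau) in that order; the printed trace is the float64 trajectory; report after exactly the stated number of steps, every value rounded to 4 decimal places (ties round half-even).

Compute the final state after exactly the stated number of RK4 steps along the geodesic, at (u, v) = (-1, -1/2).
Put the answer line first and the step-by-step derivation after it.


Answer: u = -1.1018, v = -0.8237, du/dtau = -0.5248, dv/dtau = -1.2756

f(Y) = (du/dtau, dv/dtau, -Gamma^u_ij Y'^i Y'^j, -Gamma^v_ij Y'^i Y'^j) with the Gammas evaluated at the stage position; h = 0.050000; intermediate values shown to 6 dp
step 0: u = -1.0000, v = -0.5000, du/dtau = -0.5000, dv/dtau = -2.0000
step 1:
  k1: at (u, v) = (-1.000000, -0.500000), (du/dtau, dv/dtau) = (-0.500000, -2.000000); Gamma_uuu = 0.000000, Gamma_uuv = 0.000000, Gamma_uvv = 0.000000, Gamma_vuu = 0.480000, Gamma_vuv = 0.000000, Gamma_vvv = -0.960000; k1 = (-0.500000, -2.000000, 0.000000, 3.720000)
  k2: at (u, v) = (-1.012500, -0.550000), (du/dtau, dv/dtau) = (-0.500000, -1.907000); Gamma_uuu = -0.004904, Gamma_uuv = -0.000111, Gamma_uvv = 0.010790, Gamma_vuu = 0.514886, Gamma_vuv = 0.011702, Gamma_vvv = -1.132748; k2 = (-0.500000, -1.907000, -0.037800, 3.968371)
  k3: at (u, v) = (-1.012500, -0.547675), (du/dtau, dv/dtau) = (-0.500945, -1.900791); Gamma_uuu = -0.004889, Gamma_uuv = -0.000112, Gamma_uvv = 0.010710, Gamma_vuu = 0.513407, Gamma_vuv = 0.011718, Gamma_vvv = -1.124720; k3 = (-0.500945, -1.900791, -0.037255, 3.912468)
  k4: at (u, v) = (-1.025047, -0.595040), (du/dtau, dv/dtau) = (-0.501863, -1.804377); Gamma_uuu = -0.010318, Gamma_uuv = -0.000434, Gamma_uvv = 0.024557, Gamma_vuu = 0.540379, Gamma_vuv = 0.022746, Gamma_vvv = -1.286187; k4 = (-0.501863, -1.804377, -0.076568, 4.010237)
  Y <- Y + (h/6)(k1 + 2k2 + 2k3 + k4): u = -1.0250, v = -0.5952, du/dtau = -0.5019, dv/dtau = -1.8042
step 2:
  k1: at (u, v) = (-1.025031, -0.595166), (du/dtau, dv/dtau) = (-0.501889, -1.804234); Gamma_uuu = -0.010312, Gamma_uuv = -0.000434, Gamma_uvv = 0.024549, Gamma_vuu = 0.540442, Gamma_vuv = 0.022730, Gamma_vvv = -1.286612; k1 = (-0.501889, -1.804234, -0.076531, 4.010959)
  k2: at (u, v) = (-1.037578, -0.640272), (du/dtau, dv/dtau) = (-0.503802, -1.703960); Gamma_uuu = -0.015852, Gamma_uuv = -0.000930, Gamma_uvv = 0.040598, Gamma_vuu = 0.559522, Gamma_vuv = 0.032839, Gamma_vvv = -1.432986; k2 = (-0.503802, -1.703960, -0.112254, 3.962249)
  k3: at (u, v) = (-1.037626, -0.637765), (du/dtau, dv/dtau) = (-0.504695, -1.705178); Gamma_uuu = -0.015861, Gamma_uuv = -0.000936, Gamma_uvv = 0.040463, Gamma_vuu = 0.558635, Gamma_vuv = 0.032958, Gamma_vvv = -1.425112; k3 = (-0.504695, -1.705178, -0.112001, 3.944681)
  k4: at (u, v) = (-1.050266, -0.680425), (du/dtau, dv/dtau) = (-0.507489, -1.607000); Gamma_uuu = -0.021247, Gamma_uuv = -0.001570, Gamma_uvv = 0.057829, Gamma_vuu = 0.570758, Gamma_vuv = 0.042164, Gamma_vvv = -1.553432; k4 = (-0.507489, -1.607000, -0.141307, 3.795890)
  Y <- Y + (h/6)(k1 + 2k2 + 2k3 + k4): u = -1.0503, v = -0.6804, du/dtau = -0.5074, dv/dtau = -1.6074
step 3:
  k1: at (u, v) = (-1.050251, -0.680412), (du/dtau, dv/dtau) = (-0.507442, -1.607395); Gamma_uuu = -0.021241, Gamma_uuv = -0.001569, Gamma_uvv = 0.057810, Gamma_vuu = 0.570755, Gamma_vuv = 0.042152, Gamma_vvv = -1.553395; k1 = (-0.507442, -1.607395, -0.141337, 3.797803)
  k2: at (u, v) = (-1.062937, -0.720597), (du/dtau, dv/dtau) = (-0.510975, -1.512450); Gamma_uuu = -0.026230, Gamma_uuv = -0.002291, Gamma_uvv = 0.075606, Gamma_vuu = 0.576590, Gamma_vuv = 0.050359, Gamma_vvv = -1.661955; k2 = (-0.510975, -1.512450, -0.162560, 3.573346)
  k3: at (u, v) = (-1.063025, -0.718223), (du/dtau, dv/dtau) = (-0.511506, -1.518061); Gamma_uuu = -0.026301, Gamma_uuv = -0.002308, Gamma_uvv = 0.075560, Gamma_vuu = 0.576384, Gamma_vuv = 0.050579, Gamma_vvv = -1.655891; k3 = (-0.511506, -1.518061, -0.163664, 3.586665)
  k4: at (u, v) = (-1.075826, -0.756315), (du/dtau, dv/dtau) = (-0.515625, -1.428062); Gamma_uuu = -0.030834, Gamma_uuv = -0.003091, Gamma_uvv = 0.093282, Gamma_vuu = 0.577427, Gamma_vuv = 0.057891, Gamma_vvv = -1.746869; k4 = (-0.515625, -1.428062, -0.177485, 3.323718)
  Y <- Y + (h/6)(k1 + 2k2 + 2k3 + k4): u = -1.0758, v = -0.7562, du/dtau = -0.5155, dv/dtau = -1.4287
step 4:
  k1: at (u, v) = (-1.075818, -0.756216), (du/dtau, dv/dtau) = (-0.515536, -1.428715); Gamma_uuu = -0.030834, Gamma_uuv = -0.003091, Gamma_uvv = 0.093267, Gamma_vuu = 0.577430, Gamma_vuv = 0.057893, Gamma_vvv = -1.746648; k1 = (-0.515536, -1.428715, -0.177631, 3.326556)
  k2: at (u, v) = (-1.088706, -0.791934), (du/dtau, dv/dtau) = (-0.519977, -1.345551); Gamma_uuu = -0.034845, Gamma_uuv = -0.003903, Gamma_uvv = 0.110381, Gamma_vuu = 0.574537, Gamma_vuv = 0.064355, Gamma_vvv = -1.819981; k2 = (-0.519977, -1.345551, -0.184962, 3.049698)
  k3: at (u, v) = (-1.088817, -0.789855), (du/dtau, dv/dtau) = (-0.520160, -1.352473); Gamma_uuu = -0.034970, Gamma_uuv = -0.003932, Gamma_uvv = 0.110485, Gamma_vuu = 0.574792, Gamma_vuv = 0.064634, Gamma_vvv = -1.816009; k3 = (-0.520160, -1.352473, -0.187103, 3.075353)
  k4: at (u, v) = (-1.101826, -0.823840), (du/dtau, dv/dtau) = (-0.524891, -1.274948); Gamma_uuu = -0.038491, Gamma_uuv = -0.004757, Gamma_uvv = 0.126841, Gamma_vuu = 0.569116, Gamma_vuv = 0.070342, Gamma_vvv = -1.875441; k4 = (-0.524891, -1.274948, -0.189207, 2.797568)
  Y <- Y + (h/6)(k1 + 2k2 + 2k3 + k4): u = -1.1018, v = -0.8237, du/dtau = -0.5248, dv/dtau = -1.2756


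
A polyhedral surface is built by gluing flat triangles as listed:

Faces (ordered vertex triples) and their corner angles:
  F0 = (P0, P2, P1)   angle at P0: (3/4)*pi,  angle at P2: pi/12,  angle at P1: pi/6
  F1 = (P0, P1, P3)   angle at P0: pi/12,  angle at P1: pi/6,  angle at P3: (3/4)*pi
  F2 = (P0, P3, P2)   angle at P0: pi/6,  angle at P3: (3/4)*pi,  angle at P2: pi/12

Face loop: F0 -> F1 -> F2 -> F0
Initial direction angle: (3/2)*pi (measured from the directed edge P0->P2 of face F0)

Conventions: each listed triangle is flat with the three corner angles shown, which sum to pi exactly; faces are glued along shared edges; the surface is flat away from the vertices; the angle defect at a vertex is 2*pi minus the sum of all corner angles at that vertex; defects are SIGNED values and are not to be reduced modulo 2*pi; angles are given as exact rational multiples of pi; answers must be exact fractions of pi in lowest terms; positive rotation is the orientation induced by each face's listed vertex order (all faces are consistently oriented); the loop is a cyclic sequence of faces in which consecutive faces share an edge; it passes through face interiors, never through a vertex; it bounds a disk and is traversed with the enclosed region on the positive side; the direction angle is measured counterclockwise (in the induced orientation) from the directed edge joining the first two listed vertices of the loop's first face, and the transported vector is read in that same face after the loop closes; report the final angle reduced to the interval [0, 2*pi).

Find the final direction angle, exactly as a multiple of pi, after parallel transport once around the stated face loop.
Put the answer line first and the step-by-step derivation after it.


Answer: final direction angle = pi/2

enclosed vertex P0: corner angles sum to pi, defect = 2*pi - pi = pi
by Gauss-Bonnet the loop rotates the vector by the enclosed defect sum (positive orientation, mod 2*pi)
final angle = (3/2)*pi + pi = pi/2 (mod 2*pi)


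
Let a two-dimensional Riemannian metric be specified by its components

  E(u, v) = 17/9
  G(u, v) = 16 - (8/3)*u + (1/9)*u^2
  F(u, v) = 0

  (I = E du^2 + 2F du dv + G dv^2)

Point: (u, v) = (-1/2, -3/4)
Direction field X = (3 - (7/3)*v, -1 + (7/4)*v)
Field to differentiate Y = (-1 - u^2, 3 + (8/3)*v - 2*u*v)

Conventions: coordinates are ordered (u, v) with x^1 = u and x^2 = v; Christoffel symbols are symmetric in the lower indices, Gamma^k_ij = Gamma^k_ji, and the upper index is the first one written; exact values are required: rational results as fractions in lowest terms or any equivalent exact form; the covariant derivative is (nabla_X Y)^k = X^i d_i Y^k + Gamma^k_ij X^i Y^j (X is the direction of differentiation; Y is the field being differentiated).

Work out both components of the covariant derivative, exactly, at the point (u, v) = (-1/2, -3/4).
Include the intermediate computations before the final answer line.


E = 17/9, F = 0, G = 625/36 at the point
E_u = 0, E_v = 0, F_u = 0, F_v = 0, G_u = -25/9, G_v = 0
EG - F^2 = 10625/324;  g^inv = (324/10625) * [[625/36, 0], [0, 17/9]]
first-kind symbols [ij,l] = (1/2)(d_i g_jl + d_j g_il - d_l g_ij): [uu,u] = E_u/2 = 0, [uu,v] = F_u - E_v/2 = 0, [uv,u] = E_v/2 = 0, [uv,v] = G_u/2 = -25/18, [vv,u] = F_v - G_u/2 = 25/18, [vv,v] = G_v/2 = 0
Gamma^u_ij = (G*[ij,u] - F*[ij,v])/(EG - F^2), Gamma^v_ij = (E*[ij,v] - F*[ij,u])/(EG - F^2)
Gamma_uuu = 0, Gamma_uuv = 0, Gamma_uvv = 25/34, Gamma_vuu = 0, Gamma_vuv = -2/25, Gamma_vvv = 0
X = (19/4, -37/16), Y = (-5/4, 1/4) at the point

Answer: (nabla_X Y)^u = 9411/2176, (nabla_X Y)^v = -4033/2400


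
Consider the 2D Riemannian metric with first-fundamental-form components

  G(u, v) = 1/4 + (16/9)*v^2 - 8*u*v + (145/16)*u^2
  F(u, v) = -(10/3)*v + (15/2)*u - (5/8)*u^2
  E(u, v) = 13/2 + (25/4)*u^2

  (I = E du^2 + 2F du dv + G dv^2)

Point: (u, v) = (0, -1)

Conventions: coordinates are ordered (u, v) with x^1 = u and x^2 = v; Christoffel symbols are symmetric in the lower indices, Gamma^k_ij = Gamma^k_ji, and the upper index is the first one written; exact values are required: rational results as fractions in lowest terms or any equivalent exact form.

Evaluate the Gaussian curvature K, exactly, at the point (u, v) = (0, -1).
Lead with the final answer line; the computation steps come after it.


Answer: K = -118413/44402

E = 13/2, F = 10/3, G = 73/36, EG - F^2 = 149/72 at the point
E_u = 0, E_v = 0, F_u = 15/2, F_v = -10/3, G_u = 8, G_v = -32/9
E_vv = 0, F_uv = 0, G_uu = 145/8
The intrinsic route: Brioschi's K = (det M1 - det M2)/(EG - F^2)^2.
M1 = [[-E_vv/2 + F_uv - G_uu/2, E_u/2, F_u - E_v/2], [F_v - G_u/2, E, F], [G_v/2, F, G]] = [[-145/16, 0, 15/2], [-22/3, 13/2, 10/3], [-16/9, 10/3, 73/36]]; det M1 = -132965/1152
M2 = [[0, E_v/2, G_u/2], [E_v/2, E, F], [G_u/2, F, G]] = [[0, 0, 4], [0, 13/2, 10/3], [4, 10/3, 73/36]]; det M2 = -104
det M1 - det M2 = -13157/1152; K = -13157/1152 / (149/72)^2 = -118413/44402


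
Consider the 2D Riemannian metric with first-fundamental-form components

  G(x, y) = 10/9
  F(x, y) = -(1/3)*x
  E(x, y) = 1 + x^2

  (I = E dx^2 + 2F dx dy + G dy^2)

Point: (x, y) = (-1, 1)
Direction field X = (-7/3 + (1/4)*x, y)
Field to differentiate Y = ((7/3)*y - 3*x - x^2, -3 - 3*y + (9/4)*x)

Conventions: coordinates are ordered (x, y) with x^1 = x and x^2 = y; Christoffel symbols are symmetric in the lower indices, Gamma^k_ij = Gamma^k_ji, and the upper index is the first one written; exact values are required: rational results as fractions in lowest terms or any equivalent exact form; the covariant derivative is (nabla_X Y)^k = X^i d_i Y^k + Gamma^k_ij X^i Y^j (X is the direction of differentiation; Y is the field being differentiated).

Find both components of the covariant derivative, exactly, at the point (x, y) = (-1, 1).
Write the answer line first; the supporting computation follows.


Answer: (nabla_X Y)^x = 1165/114, (nabla_X Y)^y = -6425/912

E = 2, F = 1/3, G = 10/9 at the point
E_x = -2, E_y = 0, F_x = -1/3, F_y = 0, G_x = 0, G_y = 0
EG - F^2 = 19/9;  g^inv = (9/19) * [[10/9, -1/3], [-1/3, 2]]
first-kind symbols [ij,l] = (1/2)(d_i g_jl + d_j g_il - d_l g_ij): [xx,x] = E_x/2 = -1, [xx,y] = F_x - E_y/2 = -1/3, [xy,x] = E_y/2 = 0, [xy,y] = G_x/2 = 0, [yy,x] = F_y - G_x/2 = 0, [yy,y] = G_y/2 = 0
Gamma^x_ij = (G*[ij,x] - F*[ij,y])/(EG - F^2), Gamma^y_ij = (E*[ij,y] - F*[ij,x])/(EG - F^2)
Gamma_xxx = -9/19, Gamma_xxy = 0, Gamma_xyy = 0, Gamma_yxx = -3/19, Gamma_yxy = 0, Gamma_yyy = 0
X = (-31/12, 1), Y = (13/3, -33/4) at the point


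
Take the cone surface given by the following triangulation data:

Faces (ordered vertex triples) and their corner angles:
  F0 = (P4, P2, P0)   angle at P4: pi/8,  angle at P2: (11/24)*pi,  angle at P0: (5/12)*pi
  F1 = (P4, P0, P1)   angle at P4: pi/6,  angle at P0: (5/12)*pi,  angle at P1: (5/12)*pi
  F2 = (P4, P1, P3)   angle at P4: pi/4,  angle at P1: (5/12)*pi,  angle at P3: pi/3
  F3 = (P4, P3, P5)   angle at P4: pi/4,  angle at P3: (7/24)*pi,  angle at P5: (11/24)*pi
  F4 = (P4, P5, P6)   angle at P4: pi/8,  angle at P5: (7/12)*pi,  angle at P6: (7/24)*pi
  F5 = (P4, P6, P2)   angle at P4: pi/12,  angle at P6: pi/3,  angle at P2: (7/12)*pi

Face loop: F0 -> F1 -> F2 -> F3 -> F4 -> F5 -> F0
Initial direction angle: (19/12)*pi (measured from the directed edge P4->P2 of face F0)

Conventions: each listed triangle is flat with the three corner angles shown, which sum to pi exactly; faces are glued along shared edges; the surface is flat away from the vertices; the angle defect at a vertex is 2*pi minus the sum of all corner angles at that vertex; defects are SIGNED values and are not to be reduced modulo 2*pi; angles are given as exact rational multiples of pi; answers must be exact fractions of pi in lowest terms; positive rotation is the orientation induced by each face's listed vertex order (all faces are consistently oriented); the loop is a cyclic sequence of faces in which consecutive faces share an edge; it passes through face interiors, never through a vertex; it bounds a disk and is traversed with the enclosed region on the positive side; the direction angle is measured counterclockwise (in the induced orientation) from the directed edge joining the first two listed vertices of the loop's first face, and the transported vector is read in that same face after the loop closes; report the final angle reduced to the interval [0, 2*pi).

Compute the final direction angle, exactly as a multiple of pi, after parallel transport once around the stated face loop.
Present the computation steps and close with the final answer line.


enclosed vertex P4: corner angles sum to pi, defect = 2*pi - pi = pi
adding the enclosed defects to the starting angle (mod 2*pi, induced orientation) gives the holonomy
final angle = (19/12)*pi + pi = (7/12)*pi (mod 2*pi)

Answer: final direction angle = (7/12)*pi


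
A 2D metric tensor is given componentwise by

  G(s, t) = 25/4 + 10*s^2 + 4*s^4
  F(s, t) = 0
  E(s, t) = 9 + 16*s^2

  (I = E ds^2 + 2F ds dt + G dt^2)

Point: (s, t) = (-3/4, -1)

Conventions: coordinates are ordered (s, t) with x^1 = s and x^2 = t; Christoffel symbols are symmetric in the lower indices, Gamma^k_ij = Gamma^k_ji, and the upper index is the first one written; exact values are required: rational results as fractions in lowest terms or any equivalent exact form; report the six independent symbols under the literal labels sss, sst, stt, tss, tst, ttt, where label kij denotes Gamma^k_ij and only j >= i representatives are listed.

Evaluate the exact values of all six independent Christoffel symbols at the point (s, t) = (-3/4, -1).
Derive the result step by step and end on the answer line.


E = 18, F = 0, G = 841/64 at the point
E_s = -24, E_t = 0, F_s = 0, F_t = 0, G_s = -87/4, G_t = 0
EG - F^2 = 7569/32;  g^inv = (32/7569) * [[841/64, 0], [0, 18]]
first-kind symbols [ij,l] = (1/2)(d_i g_jl + d_j g_il - d_l g_ij): [ss,s] = E_s/2 = -12, [ss,t] = F_s - E_t/2 = 0, [st,s] = E_t/2 = 0, [st,t] = G_s/2 = -87/8, [tt,s] = F_t - G_s/2 = 87/8, [tt,t] = G_t/2 = 0
Gamma^s_ij = (G*[ij,s] - F*[ij,t])/(EG - F^2), Gamma^t_ij = (E*[ij,t] - F*[ij,s])/(EG - F^2)

Answer: Gamma_sss = -2/3, Gamma_sst = 0, Gamma_stt = 29/48, Gamma_tss = 0, Gamma_tst = -24/29, Gamma_ttt = 0


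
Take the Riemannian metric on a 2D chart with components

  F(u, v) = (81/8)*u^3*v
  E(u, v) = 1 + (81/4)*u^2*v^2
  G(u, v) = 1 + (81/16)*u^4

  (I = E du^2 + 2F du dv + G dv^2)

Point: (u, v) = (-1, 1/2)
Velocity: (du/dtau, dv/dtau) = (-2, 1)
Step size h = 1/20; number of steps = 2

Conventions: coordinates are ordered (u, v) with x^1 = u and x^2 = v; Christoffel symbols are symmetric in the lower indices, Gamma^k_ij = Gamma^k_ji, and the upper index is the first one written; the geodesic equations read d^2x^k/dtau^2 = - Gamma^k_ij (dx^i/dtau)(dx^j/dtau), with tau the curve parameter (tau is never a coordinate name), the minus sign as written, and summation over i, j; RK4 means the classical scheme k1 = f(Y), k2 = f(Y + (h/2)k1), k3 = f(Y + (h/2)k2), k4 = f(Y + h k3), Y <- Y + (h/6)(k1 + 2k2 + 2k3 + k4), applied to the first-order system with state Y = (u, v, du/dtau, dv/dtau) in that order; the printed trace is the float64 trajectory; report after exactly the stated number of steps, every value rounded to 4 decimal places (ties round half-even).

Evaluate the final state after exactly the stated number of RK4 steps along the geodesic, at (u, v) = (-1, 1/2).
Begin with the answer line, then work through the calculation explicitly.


Answer: u = -1.1787, v = 0.5786, du/dtau = -1.6190, dv/dtau = 0.6168

f(Y) = (du/dtau, dv/dtau, -Gamma^u_ij Y'^i Y'^j, -Gamma^v_ij Y'^i Y'^j) with the Gammas evaluated at the stage position; h = 0.050000; intermediate values shown to 6 dp
step 0: u = -1.0000, v = 0.5000, du/dtau = -2.0000, dv/dtau = 1.0000
step 1:
  k1: at (u, v) = (-1.000000, 0.500000), (du/dtau, dv/dtau) = (-2.000000, 1.000000); Gamma_uuu = -0.455056, Gamma_uuv = 0.910112, Gamma_uvv = 0.000000, Gamma_vuu = 0.455056, Gamma_vuv = -0.910112, Gamma_vvv = 0.000000; k1 = (-2.000000, 1.000000, 5.460674, -5.460674)
  k2: at (u, v) = (-1.050000, 0.525000), (du/dtau, dv/dtau) = (-1.863483, 0.863483); Gamma_uuu = -0.440406, Gamma_uuv = 0.880811, Gamma_uvv = 0.000000, Gamma_vuu = 0.440406, Gamma_vuv = -0.880811, Gamma_vvv = 0.000000; k2 = (-1.863483, 0.863483, 4.363941, -4.363941)
  k3: at (u, v) = (-1.046587, 0.521587), (du/dtau, dv/dtau) = (-1.890901, 0.890901); Gamma_uuu = -0.439856, Gamma_uuv = 0.882590, Gamma_uvv = 0.000000, Gamma_vuu = 0.441295, Gamma_vuv = -0.885477, Gamma_vvv = 0.000000; k3 = (-1.890901, 0.890901, 4.546342, -4.561216)
  k4: at (u, v) = (-1.094545, 0.544545), (du/dtau, dv/dtau) = (-1.772683, 0.771939); Gamma_uuu = -0.425128, Gamma_uuv = 0.854515, Gamma_uvv = 0.000000, Gamma_vuu = 0.427257, Gamma_vuv = -0.858795, Gamma_vvv = 0.000000; k4 = (-1.772683, 0.771939, 3.674566, -3.692971)
  Y <- Y + (h/6)(k1 + 2k2 + 2k3 + k4): u = -1.0940, v = 0.5440, du/dtau = -1.7754, dv/dtau = 0.7750
step 2:
  k1: at (u, v) = (-1.094012, 0.544006), (du/dtau, dv/dtau) = (-1.775368, 0.774967); Gamma_uuu = -0.425052, Gamma_uuv = 0.854793, Gamma_uvv = 0.000000, Gamma_vuu = 0.427397, Gamma_vuv = -0.859507, Gamma_vvv = 0.000000; k1 = (-1.775368, 0.774967, 3.691874, -3.712235)
  k2: at (u, v) = (-1.138396, 0.563380), (du/dtau, dv/dtau) = (-1.683071, 0.682161); Gamma_uuu = -0.410324, Gamma_uuv = 0.829123, Gamma_uvv = 0.000000, Gamma_vuu = 0.414561, Gamma_vuv = -0.837685, Gamma_vvv = 0.000000; k2 = (-1.683071, 0.682161, 3.066212, -3.097877)
  k3: at (u, v) = (-1.136089, 0.561060), (du/dtau, dv/dtau) = (-1.698713, 0.697520); Gamma_uuu = -0.410051, Gamma_uuv = 0.830310, Gamma_uvv = 0.000000, Gamma_vuu = 0.415155, Gamma_vuv = -0.840647, Gamma_vvv = 0.000000; k3 = (-1.698713, 0.697520, 3.150899, -3.190124)
  k4: at (u, v) = (-1.178948, 0.578882), (du/dtau, dv/dtau) = (-1.617823, 0.615461); Gamma_uuu = -0.395815, Gamma_uuv = 0.806115, Gamma_uvv = 0.000000, Gamma_vuu = 0.403058, Gamma_vuv = -0.820865, Gamma_vvv = 0.000000; k4 = (-1.617823, 0.615461, 2.641298, -2.689626)
  Y <- Y + (h/6)(k1 + 2k2 + 2k3 + k4): u = -1.1787, v = 0.5786, du/dtau = -1.6190, dv/dtau = 0.6168


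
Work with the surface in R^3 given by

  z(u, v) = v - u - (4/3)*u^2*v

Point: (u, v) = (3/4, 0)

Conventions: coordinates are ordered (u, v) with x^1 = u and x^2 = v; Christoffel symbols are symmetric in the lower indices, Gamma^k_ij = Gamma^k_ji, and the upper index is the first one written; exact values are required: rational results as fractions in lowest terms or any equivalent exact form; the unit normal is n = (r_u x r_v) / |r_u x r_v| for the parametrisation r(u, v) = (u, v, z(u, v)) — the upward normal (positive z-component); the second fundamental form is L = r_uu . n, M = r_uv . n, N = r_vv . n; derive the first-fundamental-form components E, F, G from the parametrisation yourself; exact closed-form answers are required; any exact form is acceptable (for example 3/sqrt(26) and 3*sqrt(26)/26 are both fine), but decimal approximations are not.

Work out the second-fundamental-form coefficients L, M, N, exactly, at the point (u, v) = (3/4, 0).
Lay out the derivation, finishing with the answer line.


z_u = -1, z_v = 1/4, z_uu = 0, z_uv = -2, z_vv = 0
E = 2, F = -1/4, G = 17/16; answer radicand W^2 = 33/16
unnormalised second-form numerators: l = 0, m = -2, n = 0; L = l/sqrt(33/16), and similarly M = m/sqrt(W^2), N = n/sqrt(W^2)

Answer: L = 0, M = -8*sqrt(33)/33, N = 0


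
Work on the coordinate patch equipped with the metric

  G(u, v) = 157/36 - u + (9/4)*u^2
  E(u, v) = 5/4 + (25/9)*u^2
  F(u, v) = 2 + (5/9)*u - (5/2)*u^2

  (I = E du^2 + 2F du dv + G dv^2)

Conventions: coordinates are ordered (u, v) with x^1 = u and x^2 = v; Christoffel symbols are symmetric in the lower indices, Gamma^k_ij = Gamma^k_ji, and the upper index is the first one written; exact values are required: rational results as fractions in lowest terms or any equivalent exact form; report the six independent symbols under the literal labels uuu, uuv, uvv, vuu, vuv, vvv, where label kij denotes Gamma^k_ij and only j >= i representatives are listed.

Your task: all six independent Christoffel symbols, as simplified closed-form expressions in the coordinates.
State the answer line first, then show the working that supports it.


Answer: Gamma_uuu = (-900*u^3 + 200*u^2 + 3140*u - 160)/(3545*u^2 - 500*u + 209), Gamma_uuv = (810*u^3 - 360*u^2 - 608*u + 144)/(3545*u^2 - 500*u + 209), Gamma_uvv = (-729*u^3 + 486*u^2 - 1485*u + 314)/(3545*u^2 - 500*u + 209), Gamma_vuu = (-1000*u^3 - 1700*u + 100)/(3545*u^2 - 500*u + 209), Gamma_vuv = (900*u^3 - 200*u^2 + 405*u - 90)/(3545*u^2 - 500*u + 209), Gamma_vvv = (-810*u^3 + 360*u^2 + 608*u - 144)/(3545*u^2 - 500*u + 209)

E = 5/4 + (25/9)*u^2; F = 2 + (5/9)*u - (5/2)*u^2; G = 157/36 - u + (9/4)*u^2
Gamma^k_ij = (1/2) g^{kl} (d_i g_jl + d_j g_il - d_l g_ij), with g^inv = (1/(EG-F^2)) [[G, -F], [-F, E]]
first partials: E_u = (50/9)*u, E_v = 0, F_u = 5/9 - 5*u, F_v = 0, G_u = -1 + (9/2)*u, G_v = 0
D = EG - F^2 = 209/144 - (125/36)*u + (3545/144)*u^2
expanded: Gamma^u_uu = (G E_u - 2F F_u + F E_v)/(2D), Gamma^u_uv = (G E_v - F G_u)/(2D), Gamma^u_vv = (2G F_v - G G_u - F G_v)/(2D), Gamma^v_uu = (2E F_u - E E_v - F E_u)/(2D), Gamma^v_uv = (E G_u - F E_v)/(2D), Gamma^v_vv = (E G_v - 2F F_v + F G_u)/(2D); substitute and cancel common factors


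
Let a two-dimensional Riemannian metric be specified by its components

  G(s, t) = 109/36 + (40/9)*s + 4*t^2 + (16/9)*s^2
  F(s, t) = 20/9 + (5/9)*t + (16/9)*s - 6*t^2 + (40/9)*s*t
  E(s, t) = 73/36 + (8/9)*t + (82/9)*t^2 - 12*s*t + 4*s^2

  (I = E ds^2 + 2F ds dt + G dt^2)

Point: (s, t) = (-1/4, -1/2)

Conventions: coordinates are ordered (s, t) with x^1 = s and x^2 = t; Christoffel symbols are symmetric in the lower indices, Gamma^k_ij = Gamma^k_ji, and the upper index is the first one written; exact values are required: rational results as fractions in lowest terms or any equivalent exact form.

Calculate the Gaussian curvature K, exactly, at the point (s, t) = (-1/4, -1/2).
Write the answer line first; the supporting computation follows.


Answer: K = -122364/299209

E = 47/18, F = 5/9, G = 109/36, EG - F^2 = 547/72 at the point
E_s = 4, E_t = -47/9, F_s = -4/9, F_t = 49/9, G_s = 32/9, G_t = -4
E_tt = 164/9, F_st = 40/9, G_ss = 32/9
Evaluate Brioschi's two determinant matrices M1, M2 and divide by (EG - F^2)^2.
M1 = [[-E_tt/2 + F_st - G_ss/2, E_s/2, F_s - E_t/2], [F_t - G_s/2, E, F], [G_t/2, F, G]] = [[-58/9, 2, 13/6], [11/3, 47/18, 5/9], [-2, 5/9, 109/36]]; det M1 = -6227/108
M2 = [[0, E_t/2, G_s/2], [E_t/2, E, F], [G_s/2, F, G]] = [[0, -47/18, 16/9], [-47/18, 47/18, 5/9], [16/9, 5/9, 109/36]]; det M2 = -14711/432
det M1 - det M2 = -1133/48; K = -1133/48 / (547/72)^2 = -122364/299209


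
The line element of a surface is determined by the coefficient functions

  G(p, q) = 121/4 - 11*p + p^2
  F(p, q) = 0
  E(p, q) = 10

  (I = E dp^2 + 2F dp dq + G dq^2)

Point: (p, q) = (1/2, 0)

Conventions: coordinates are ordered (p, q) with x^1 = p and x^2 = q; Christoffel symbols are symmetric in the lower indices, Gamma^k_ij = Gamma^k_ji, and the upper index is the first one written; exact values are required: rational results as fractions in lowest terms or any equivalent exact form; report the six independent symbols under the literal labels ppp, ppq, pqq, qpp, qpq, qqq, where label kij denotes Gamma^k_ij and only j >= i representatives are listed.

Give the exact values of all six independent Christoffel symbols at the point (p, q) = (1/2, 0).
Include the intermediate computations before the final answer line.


E = 10, F = 0, G = 25 at the point
E_p = 0, E_q = 0, F_p = 0, F_q = 0, G_p = -10, G_q = 0
EG - F^2 = 250;  g^inv = (1/250) * [[25, 0], [0, 10]]
first-kind symbols [ij,l] = (1/2)(d_i g_jl + d_j g_il - d_l g_ij): [pp,p] = E_p/2 = 0, [pp,q] = F_p - E_q/2 = 0, [pq,p] = E_q/2 = 0, [pq,q] = G_p/2 = -5, [qq,p] = F_q - G_p/2 = 5, [qq,q] = G_q/2 = 0
Gamma^p_ij = (G*[ij,p] - F*[ij,q])/(EG - F^2), Gamma^q_ij = (E*[ij,q] - F*[ij,p])/(EG - F^2)

Answer: Gamma_ppp = 0, Gamma_ppq = 0, Gamma_pqq = 1/2, Gamma_qpp = 0, Gamma_qpq = -1/5, Gamma_qqq = 0


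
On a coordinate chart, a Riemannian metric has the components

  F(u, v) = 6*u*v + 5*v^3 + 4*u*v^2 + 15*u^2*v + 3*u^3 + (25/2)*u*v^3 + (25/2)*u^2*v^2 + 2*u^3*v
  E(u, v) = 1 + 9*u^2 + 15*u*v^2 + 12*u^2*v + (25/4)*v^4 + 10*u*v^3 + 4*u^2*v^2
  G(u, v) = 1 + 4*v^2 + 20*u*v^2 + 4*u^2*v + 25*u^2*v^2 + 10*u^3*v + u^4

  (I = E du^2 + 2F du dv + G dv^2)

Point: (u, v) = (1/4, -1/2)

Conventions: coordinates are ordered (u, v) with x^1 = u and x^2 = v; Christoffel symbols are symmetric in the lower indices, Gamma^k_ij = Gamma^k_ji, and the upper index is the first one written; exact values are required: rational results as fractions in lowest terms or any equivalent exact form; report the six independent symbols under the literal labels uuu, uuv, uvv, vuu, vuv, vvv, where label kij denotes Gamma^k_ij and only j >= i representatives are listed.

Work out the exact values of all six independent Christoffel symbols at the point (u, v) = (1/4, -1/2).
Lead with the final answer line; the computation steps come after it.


Answer: Gamma_uuu = 576/1205, Gamma_uuv = -576/1205, Gamma_uvv = 936/1205, Gamma_vuu = -160/241, Gamma_vuv = 160/241, Gamma_vvv = -260/241

E = 145/64, F = -225/128, G = 881/256 at the point
E_u = 9/2, E_v = -9/2, F_u = -43/8, F_v = 217/32, G_u = 25/4, G_v = -325/32
EG - F^2 = 1205/256;  g^inv = (256/1205) * [[881/256, 225/128], [225/128, 145/64]]
first-kind symbols [ij,l] = (1/2)(d_i g_jl + d_j g_il - d_l g_ij): [uu,u] = E_u/2 = 9/4, [uu,v] = F_u - E_v/2 = -25/8, [uv,u] = E_v/2 = -9/4, [uv,v] = G_u/2 = 25/8, [vv,u] = F_v - G_u/2 = 117/32, [vv,v] = G_v/2 = -325/64
Gamma^u_ij = (G*[ij,u] - F*[ij,v])/(EG - F^2), Gamma^v_ij = (E*[ij,v] - F*[ij,u])/(EG - F^2)


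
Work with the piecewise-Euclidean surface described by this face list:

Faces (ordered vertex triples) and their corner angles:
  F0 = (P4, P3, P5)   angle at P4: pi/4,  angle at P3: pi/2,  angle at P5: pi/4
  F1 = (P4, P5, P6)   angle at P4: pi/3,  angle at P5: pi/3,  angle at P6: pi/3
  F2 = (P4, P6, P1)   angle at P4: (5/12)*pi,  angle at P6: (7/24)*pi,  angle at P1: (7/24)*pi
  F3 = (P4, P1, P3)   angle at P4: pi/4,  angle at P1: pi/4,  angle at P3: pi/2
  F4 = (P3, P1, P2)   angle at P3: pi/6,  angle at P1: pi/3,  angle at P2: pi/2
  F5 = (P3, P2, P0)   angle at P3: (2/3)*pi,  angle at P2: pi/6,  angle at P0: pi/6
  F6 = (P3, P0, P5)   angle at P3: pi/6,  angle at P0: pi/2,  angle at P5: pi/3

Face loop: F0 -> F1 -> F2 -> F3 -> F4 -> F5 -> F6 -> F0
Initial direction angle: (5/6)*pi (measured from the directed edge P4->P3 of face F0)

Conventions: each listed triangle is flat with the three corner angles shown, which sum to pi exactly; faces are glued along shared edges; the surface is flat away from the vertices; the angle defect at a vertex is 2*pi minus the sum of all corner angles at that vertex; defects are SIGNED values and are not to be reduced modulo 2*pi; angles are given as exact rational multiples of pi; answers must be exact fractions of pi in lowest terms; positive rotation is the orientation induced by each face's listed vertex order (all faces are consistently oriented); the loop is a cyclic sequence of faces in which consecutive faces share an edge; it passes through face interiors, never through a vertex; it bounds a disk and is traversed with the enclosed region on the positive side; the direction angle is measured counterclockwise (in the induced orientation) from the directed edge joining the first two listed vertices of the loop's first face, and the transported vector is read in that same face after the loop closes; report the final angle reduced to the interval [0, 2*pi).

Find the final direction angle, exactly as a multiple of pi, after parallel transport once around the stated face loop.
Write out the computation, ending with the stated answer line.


enclosed vertex P3: corner angles sum to 2*pi, defect = 2*pi - 2*pi = 0
enclosed vertex P4: corner angles sum to (5/4)*pi, defect = 2*pi - (5/4)*pi = (3/4)*pi
adding the enclosed defects to the starting angle (mod 2*pi, induced orientation) gives the holonomy
final angle = (5/6)*pi + (3/4)*pi = (19/12)*pi (mod 2*pi)

Answer: final direction angle = (19/12)*pi


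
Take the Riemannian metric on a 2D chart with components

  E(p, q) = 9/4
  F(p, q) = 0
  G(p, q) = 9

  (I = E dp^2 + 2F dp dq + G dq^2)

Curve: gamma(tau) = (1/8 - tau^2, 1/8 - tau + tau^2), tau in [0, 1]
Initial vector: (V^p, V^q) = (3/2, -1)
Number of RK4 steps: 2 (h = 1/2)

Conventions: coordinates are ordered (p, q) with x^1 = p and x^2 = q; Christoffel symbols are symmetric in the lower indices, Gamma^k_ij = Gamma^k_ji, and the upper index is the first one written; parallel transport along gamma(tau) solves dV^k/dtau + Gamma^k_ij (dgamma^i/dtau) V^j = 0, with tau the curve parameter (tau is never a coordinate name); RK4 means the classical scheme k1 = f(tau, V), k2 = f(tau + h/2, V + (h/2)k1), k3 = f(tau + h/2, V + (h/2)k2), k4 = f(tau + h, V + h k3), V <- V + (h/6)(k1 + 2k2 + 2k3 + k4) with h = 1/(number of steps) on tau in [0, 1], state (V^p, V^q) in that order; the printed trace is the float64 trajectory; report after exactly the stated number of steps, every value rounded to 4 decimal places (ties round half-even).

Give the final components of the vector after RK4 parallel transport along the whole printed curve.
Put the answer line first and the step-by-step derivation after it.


Answer: V^p = 1.5000, V^q = -1.0000

gamma'(tau) = (-2*tau, -1 + 2*tau); f(tau, V)^k = -Gamma^k_ij(gamma(tau)) gamma'^i(tau) V^j; h = 1/2; intermediate values shown to 6 dp
curve data and Christoffel symbols at the stage parameters:
  tau = 0.000000: gamma = (0.125000, 0.125000), gamma' = (0.000000, -1.000000); Gamma_ppp = 0.000000, Gamma_ppq = 0.000000, Gamma_pqq = 0.000000, Gamma_qpp = 0.000000, Gamma_qpq = 0.000000, Gamma_qqq = 0.000000
  tau = 0.250000: gamma = (0.062500, -0.062500), gamma' = (-0.500000, -0.500000); Gamma_ppp = 0.000000, Gamma_ppq = 0.000000, Gamma_pqq = 0.000000, Gamma_qpp = 0.000000, Gamma_qpq = 0.000000, Gamma_qqq = 0.000000
  tau = 0.500000: gamma = (-0.125000, -0.125000), gamma' = (-1.000000, 0.000000); Gamma_ppp = 0.000000, Gamma_ppq = 0.000000, Gamma_pqq = 0.000000, Gamma_qpp = 0.000000, Gamma_qpq = 0.000000, Gamma_qqq = 0.000000
  tau = 0.750000: gamma = (-0.437500, -0.062500), gamma' = (-1.500000, 0.500000); Gamma_ppp = 0.000000, Gamma_ppq = 0.000000, Gamma_pqq = 0.000000, Gamma_qpp = 0.000000, Gamma_qpq = 0.000000, Gamma_qqq = 0.000000
  tau = 1.000000: gamma = (-0.875000, 0.125000), gamma' = (-2.000000, 1.000000); Gamma_ppp = 0.000000, Gamma_ppq = 0.000000, Gamma_pqq = 0.000000, Gamma_qpp = 0.000000, Gamma_qpq = 0.000000, Gamma_qqq = 0.000000
step 0: V^p = 1.5000, V^q = -1.0000
step 1: k1 = (0.000000, 0.000000), k2 = (0.000000, 0.000000), k3 = (0.000000, 0.000000), k4 = (0.000000, 0.000000); V <- V + (h/6)(k1 + 2k2 + 2k3 + k4): V^p = 1.5000, V^q = -1.0000
step 2: k1 = (0.000000, 0.000000), k2 = (0.000000, 0.000000), k3 = (0.000000, 0.000000), k4 = (0.000000, 0.000000); V <- V + (h/6)(k1 + 2k2 + 2k3 + k4): V^p = 1.5000, V^q = -1.0000


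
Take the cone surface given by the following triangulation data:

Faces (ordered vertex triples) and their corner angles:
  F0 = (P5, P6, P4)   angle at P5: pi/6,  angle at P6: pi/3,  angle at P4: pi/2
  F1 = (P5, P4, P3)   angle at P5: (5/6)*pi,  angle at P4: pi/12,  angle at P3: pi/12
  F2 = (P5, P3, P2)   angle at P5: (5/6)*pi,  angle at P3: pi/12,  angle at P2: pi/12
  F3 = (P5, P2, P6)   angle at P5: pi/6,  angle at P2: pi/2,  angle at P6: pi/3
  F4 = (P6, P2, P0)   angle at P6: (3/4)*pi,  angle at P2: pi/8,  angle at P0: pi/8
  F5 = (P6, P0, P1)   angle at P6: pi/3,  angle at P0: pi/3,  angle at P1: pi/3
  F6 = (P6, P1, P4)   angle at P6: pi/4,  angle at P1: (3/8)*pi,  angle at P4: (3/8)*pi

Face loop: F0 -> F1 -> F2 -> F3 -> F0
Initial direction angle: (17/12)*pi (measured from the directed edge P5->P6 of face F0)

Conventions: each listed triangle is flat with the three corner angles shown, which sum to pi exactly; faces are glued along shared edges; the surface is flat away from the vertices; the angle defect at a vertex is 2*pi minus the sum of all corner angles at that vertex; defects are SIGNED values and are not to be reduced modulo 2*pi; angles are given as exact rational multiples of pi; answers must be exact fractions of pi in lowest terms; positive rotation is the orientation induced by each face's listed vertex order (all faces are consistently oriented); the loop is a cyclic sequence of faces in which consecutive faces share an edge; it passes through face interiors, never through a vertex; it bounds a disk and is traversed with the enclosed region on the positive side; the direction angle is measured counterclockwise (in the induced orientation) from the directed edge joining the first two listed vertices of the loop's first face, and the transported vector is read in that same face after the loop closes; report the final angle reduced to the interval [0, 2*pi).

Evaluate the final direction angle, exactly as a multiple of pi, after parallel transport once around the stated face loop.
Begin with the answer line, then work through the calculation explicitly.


Answer: final direction angle = (17/12)*pi

enclosed vertex P5: corner angles sum to 2*pi, defect = 2*pi - 2*pi = 0
final direction = starting direction + enclosed defect total, reduced mod 2*pi (induced orientation)
final angle = (17/12)*pi + 0 = (17/12)*pi (mod 2*pi)


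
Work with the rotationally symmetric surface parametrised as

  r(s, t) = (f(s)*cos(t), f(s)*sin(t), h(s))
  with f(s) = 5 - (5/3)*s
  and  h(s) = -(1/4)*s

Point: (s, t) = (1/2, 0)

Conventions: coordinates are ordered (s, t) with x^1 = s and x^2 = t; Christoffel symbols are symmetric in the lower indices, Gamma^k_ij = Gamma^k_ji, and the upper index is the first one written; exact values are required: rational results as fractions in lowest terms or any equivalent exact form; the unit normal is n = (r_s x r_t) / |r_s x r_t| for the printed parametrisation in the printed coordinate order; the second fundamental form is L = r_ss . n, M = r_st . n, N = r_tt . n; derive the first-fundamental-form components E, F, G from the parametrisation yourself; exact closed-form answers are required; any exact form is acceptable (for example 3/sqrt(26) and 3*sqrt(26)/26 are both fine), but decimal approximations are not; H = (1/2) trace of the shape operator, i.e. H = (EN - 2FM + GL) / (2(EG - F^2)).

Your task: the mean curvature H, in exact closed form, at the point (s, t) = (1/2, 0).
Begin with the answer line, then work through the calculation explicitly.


Answer: H = -9*sqrt(409)/10225

f = 25/6, f' = -5/3, f'' = 0, h' = -1/4, h'' = 0
E = 409/144, F = 0, G = 625/36; answer radicand W^2 = 409/144
unnormalised second-form numerators: l = 0, m = 0, n = -25/24; L = l/sqrt(409/144), and similarly M = m/sqrt(W^2), N = n/sqrt(W^2)
H = (E*n - 2*F*m + G*l) / (2*(EG - F^2)*sqrt(W^2)); E*n - 2*F*m + G*l = -10225/3456, EG - F^2 = 255625/5184, so H = (-3/100)/sqrt(409/144)


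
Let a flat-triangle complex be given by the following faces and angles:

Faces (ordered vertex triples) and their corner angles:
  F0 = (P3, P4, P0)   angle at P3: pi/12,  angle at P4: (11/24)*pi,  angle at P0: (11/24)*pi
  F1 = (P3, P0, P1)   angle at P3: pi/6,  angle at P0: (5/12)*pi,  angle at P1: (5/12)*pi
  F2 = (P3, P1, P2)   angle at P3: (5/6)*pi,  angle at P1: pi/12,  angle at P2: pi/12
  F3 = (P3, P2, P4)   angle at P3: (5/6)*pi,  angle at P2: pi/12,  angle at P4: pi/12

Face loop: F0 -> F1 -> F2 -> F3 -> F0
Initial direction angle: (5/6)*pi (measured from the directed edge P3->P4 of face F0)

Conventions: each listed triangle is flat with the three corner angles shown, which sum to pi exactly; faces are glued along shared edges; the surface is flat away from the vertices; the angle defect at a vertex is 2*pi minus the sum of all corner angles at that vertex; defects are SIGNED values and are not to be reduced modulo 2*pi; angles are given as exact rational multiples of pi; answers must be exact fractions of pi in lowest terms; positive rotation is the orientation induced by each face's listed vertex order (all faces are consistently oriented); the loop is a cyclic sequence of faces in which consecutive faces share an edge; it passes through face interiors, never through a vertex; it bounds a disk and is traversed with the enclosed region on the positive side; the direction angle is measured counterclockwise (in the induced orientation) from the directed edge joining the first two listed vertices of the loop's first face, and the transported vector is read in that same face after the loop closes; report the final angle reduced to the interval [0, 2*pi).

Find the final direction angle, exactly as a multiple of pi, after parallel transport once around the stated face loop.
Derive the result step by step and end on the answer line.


enclosed vertex P3: corner angles sum to (23/12)*pi, defect = 2*pi - (23/12)*pi = pi/12
adding the enclosed defects to the starting angle (mod 2*pi, induced orientation) gives the holonomy
final angle = (5/6)*pi + pi/12 = (11/12)*pi (mod 2*pi)

Answer: final direction angle = (11/12)*pi


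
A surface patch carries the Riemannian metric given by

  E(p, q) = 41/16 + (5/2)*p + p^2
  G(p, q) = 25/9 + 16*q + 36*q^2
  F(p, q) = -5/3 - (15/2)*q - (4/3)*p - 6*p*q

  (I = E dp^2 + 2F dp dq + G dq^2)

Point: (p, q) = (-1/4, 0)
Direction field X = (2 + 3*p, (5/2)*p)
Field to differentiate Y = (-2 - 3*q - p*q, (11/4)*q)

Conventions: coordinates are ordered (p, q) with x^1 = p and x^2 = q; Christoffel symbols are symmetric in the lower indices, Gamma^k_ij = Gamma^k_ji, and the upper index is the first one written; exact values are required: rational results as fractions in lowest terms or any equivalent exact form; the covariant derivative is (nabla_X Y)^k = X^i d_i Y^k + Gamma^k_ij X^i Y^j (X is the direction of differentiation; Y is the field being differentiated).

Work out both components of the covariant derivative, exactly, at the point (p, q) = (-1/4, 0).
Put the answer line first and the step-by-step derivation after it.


Answer: (nabla_X Y)^p = 575/544, (nabla_X Y)^q = -455/544

E = 2, F = -4/3, G = 25/9 at the point
E_p = 2, E_q = 0, F_p = -4/3, F_q = -6, G_p = 0, G_q = 16
EG - F^2 = 34/9;  g^inv = (9/34) * [[25/9, 4/3], [4/3, 2]]
first-kind symbols [ij,l] = (1/2)(d_i g_jl + d_j g_il - d_l g_ij): [pp,p] = E_p/2 = 1, [pp,q] = F_p - E_q/2 = -4/3, [pq,p] = E_q/2 = 0, [pq,q] = G_p/2 = 0, [qq,p] = F_q - G_p/2 = -6, [qq,q] = G_q/2 = 8
Gamma^p_ij = (G*[ij,p] - F*[ij,q])/(EG - F^2), Gamma^q_ij = (E*[ij,q] - F*[ij,p])/(EG - F^2)
Gamma_ppp = 9/34, Gamma_ppq = 0, Gamma_pqq = -27/17, Gamma_qpp = -6/17, Gamma_qpq = 0, Gamma_qqq = 36/17
X = (5/4, -5/8), Y = (-2, 0) at the point
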